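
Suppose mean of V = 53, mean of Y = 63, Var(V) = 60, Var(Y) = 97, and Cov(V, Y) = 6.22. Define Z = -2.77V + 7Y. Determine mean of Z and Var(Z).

mean of Z = 294.19, Var(Z) = 4972.1624

mean of Z = (-2.77)·mean of V + 7·mean of Y = (-2.77)·53 + 7·63 = 294.19.
Var(Z) = a²·Var(V) + b²·Var(Y) + 2ab·Cov(V, Y) with a = -2.77, b = 7.
= (-2.77)²·60 + 7²·97 + 2·(-2.77)·7·6.22
= 460.374 + 4753 + (-241.2116) = 4972.1624.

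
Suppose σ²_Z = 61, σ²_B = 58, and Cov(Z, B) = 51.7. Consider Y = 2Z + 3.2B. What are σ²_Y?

σ²_Y = a²·σ²_Z + b²·σ²_B + 2ab·Cov(Z, B) with a = 2, b = 3.2.
= 2²·61 + 3.2²·58 + 2·2·3.2·51.7
= 244 + 593.92 + 661.76 = 1499.68.

σ²_Y = 1499.68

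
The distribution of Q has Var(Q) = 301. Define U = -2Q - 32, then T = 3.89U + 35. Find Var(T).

Var(T) = 18219.0484

Var(U) = (-2)²·301 = 1204.
Var(T) = 3.89²·1204 = 18219.0484.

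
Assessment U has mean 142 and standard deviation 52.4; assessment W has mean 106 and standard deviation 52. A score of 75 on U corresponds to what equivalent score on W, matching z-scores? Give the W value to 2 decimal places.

z = (75 − 142)/52.4 ≈ -1.2786.
W = 106 + z·52 = 106 + (75 − 142)·52/52.4 ≈ 39.51.

W = 39.51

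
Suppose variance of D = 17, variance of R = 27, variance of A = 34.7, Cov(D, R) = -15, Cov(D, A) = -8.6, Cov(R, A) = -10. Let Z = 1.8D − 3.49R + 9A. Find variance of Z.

variance of Z = a²·variance of D + b²·variance of R + c²·variance of A + 2ab·Cov(D, R) + 2ac·Cov(D, A) + 2bc·Cov(R, A), with a = 1.8, b = -3.49, c = 9.
= 55.08 + 328.8627 + 2810.7 + 188.46 + (-278.64) + 628.2
= 3732.6627.

variance of Z = 3732.6627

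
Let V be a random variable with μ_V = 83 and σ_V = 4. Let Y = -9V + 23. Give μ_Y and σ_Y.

μ_Y = -724, σ_Y = 36

Y = -9V + 23 is linear with a = -9, b = 23.
μ_Y = a·μ_V + b = (-9)·83 + 23 = -724.
σ_Y = |a|·σ_V = |-9|·4 = 36.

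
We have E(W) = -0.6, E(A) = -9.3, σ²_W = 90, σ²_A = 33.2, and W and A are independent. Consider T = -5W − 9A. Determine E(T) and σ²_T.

E(T) = (-5)·E(W) + (-9)·E(A) = (-5)·(-0.6) + (-9)·(-9.3) = 86.7.
σ²_T = a²·σ²_W + b²·σ²_A + 2ab·covariance of W and A with a = -5, b = -9.
Independence gives covariance of W and A = 0.
= (-5)²·90 + (-9)²·33.2 + 2·(-5)·(-9)·0
= 2250 + 2689.2 + 0 = 4939.2.

E(T) = 86.7, σ²_T = 4939.2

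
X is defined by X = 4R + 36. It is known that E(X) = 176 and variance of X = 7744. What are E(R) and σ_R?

E(R) = 35, σ_R = 22

From X = 4R + 36: E(X) = a·E(R) + b, so E(R) = (E(X) − b)/a = (176 − 36)/4 = 35.
σ_X = √7744 = 88.
σ_X = |a|·σ_R, so σ_R = 88/|4| = 22.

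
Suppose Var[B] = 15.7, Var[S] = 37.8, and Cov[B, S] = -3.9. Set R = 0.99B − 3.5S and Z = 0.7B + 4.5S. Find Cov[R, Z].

Cov[R, Z] = -592.2894

By bilinearity, Cov[R, Z] = ac·Var[B] + bd·Var[S] + (ad+bc)·Cov[B, S], with a=0.99, b=-3.5, c=0.7, d=4.5.
ac·Var[B] = 0.99·0.7·15.7 = 10.8801
bd·Var[S] = (-3.5)·4.5·37.8 = -595.35
(ad+bc)·Cov[B, S] = (2.005)·(-3.9) = -7.8195
Cov[R, Z] = 10.8801 + (-595.35) + (-7.8195) = -592.2894.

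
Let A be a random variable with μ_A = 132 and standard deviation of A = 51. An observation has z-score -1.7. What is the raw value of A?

A = 45.3

A = μ_A + z·standard deviation of A = 132 + (-1.7)·51 = 45.3.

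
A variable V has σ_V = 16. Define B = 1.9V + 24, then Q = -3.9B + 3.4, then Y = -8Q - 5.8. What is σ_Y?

σ_B = |1.9|·16 = 30.4.
σ_Q = |-3.9|·30.4 = 118.56.
σ_Y = |-8|·118.56 = 948.48.

σ_Y = 948.48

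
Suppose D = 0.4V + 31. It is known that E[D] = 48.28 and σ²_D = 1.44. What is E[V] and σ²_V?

E[V] = 43.2, σ²_V = 9

From D = 0.4V + 31: E[D] = a·E[V] + b, so E[V] = (E[D] − b)/a = (48.28 − 31)/0.4 = 43.2.
σ²_D = a²·σ²_V, so σ²_V = 1.44/0.4² = 9.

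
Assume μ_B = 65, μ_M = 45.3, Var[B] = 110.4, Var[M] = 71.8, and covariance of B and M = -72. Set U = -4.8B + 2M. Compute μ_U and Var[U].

μ_U = -221.4, Var[U] = 4213.216

μ_U = (-4.8)·μ_B + 2·μ_M = (-4.8)·65 + 2·45.3 = -221.4.
Var[U] = a²·Var[B] + b²·Var[M] + 2ab·covariance of B and M with a = -4.8, b = 2.
= (-4.8)²·110.4 + 2²·71.8 + 2·(-4.8)·2·(-72)
= 2543.616 + 287.2 + 1382.4 = 4213.216.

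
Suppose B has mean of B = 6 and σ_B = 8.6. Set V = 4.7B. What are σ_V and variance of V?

σ_V = 40.42, variance of V = 1633.7764

V = 4.7B is linear with a = 4.7, b = 0.
σ_V = |a|·σ_B = |4.7|·8.6 = 40.42.
variance of B = 8.6² = 73.96.
variance of V = a²·variance of B = 4.7²·73.96 = 1633.7764.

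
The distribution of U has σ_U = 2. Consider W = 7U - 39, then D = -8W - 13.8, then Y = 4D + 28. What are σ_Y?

σ_W = |7|·2 = 14.
σ_D = |-8|·14 = 112.
σ_Y = |4|·112 = 448.

σ_Y = 448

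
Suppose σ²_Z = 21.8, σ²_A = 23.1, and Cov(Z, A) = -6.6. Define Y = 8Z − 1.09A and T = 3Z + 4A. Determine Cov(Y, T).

Cov(Y, T) = 232.866

By bilinearity, Cov(Y, T) = ac·σ²_Z + bd·σ²_A + (ad+bc)·Cov(Z, A), with a=8, b=-1.09, c=3, d=4.
ac·σ²_Z = 8·3·21.8 = 523.2
bd·σ²_A = (-1.09)·4·23.1 = -100.716
(ad+bc)·Cov(Z, A) = (28.73)·(-6.6) = -189.618
Cov(Y, T) = 523.2 + (-100.716) + (-189.618) = 232.866.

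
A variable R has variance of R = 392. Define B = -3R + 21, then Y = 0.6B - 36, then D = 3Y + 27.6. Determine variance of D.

variance of D = 11430.72

variance of B = (-3)²·392 = 3528.
variance of Y = 0.6²·3528 = 1270.08.
variance of D = 3²·1270.08 = 11430.72.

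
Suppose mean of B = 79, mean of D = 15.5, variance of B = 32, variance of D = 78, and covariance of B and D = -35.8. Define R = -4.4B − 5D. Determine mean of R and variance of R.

mean of R = -425.1, variance of R = 994.32

mean of R = (-4.4)·mean of B + (-5)·mean of D = (-4.4)·79 + (-5)·15.5 = -425.1.
variance of R = a²·variance of B + b²·variance of D + 2ab·covariance of B and D with a = -4.4, b = -5.
= (-4.4)²·32 + (-5)²·78 + 2·(-4.4)·(-5)·(-35.8)
= 619.52 + 1950 + (-1575.2) = 994.32.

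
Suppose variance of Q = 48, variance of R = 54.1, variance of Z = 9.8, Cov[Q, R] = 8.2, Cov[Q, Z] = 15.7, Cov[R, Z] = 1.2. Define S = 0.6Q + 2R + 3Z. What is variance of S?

variance of S = 412.48

variance of S = a²·variance of Q + b²·variance of R + c²·variance of Z + 2ab·Cov[Q, R] + 2ac·Cov[Q, Z] + 2bc·Cov[R, Z], with a = 0.6, b = 2, c = 3.
= 17.28 + 216.4 + 88.2 + 19.68 + 56.52 + 14.4
= 412.48.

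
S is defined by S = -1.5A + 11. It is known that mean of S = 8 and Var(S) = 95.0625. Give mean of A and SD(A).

mean of A = 2, SD(A) = 6.5

From S = -1.5A + 11: mean of S = a·mean of A + b, so mean of A = (mean of S − b)/a = (8 − 11)/(-1.5) = 2.
SD(S) = √95.0625 = 9.75.
SD(S) = |a|·SD(A), so SD(A) = 9.75/|-1.5| = 6.5.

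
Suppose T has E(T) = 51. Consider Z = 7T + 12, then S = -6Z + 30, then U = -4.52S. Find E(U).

E(U) = 9871.68

E(Z) = 7·51 + 12 = 369.
E(S) = (-6)·369 + 30 = -2184.
E(U) = (-4.52)·(-2184) = 9871.68.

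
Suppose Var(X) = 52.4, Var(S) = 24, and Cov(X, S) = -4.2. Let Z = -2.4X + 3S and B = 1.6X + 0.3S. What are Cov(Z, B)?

By bilinearity, Cov(Z, B) = ac·Var(X) + bd·Var(S) + (ad+bc)·Cov(X, S), with a=-2.4, b=3, c=1.6, d=0.3.
ac·Var(X) = (-2.4)·1.6·52.4 = -201.216
bd·Var(S) = 3·0.3·24 = 21.6
(ad+bc)·Cov(X, S) = (4.08)·(-4.2) = -17.136
Cov(Z, B) = -201.216 + 21.6 + (-17.136) = -196.752.

Cov(Z, B) = -196.752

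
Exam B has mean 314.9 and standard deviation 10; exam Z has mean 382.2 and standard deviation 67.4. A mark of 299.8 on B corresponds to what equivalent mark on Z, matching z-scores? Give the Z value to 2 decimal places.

z = (299.8 − 314.9)/10 = -1.51.
Z = 382.2 + z·67.4 = 382.2 + (299.8 − 314.9)·67.4/10 ≈ 280.43.

Z = 280.43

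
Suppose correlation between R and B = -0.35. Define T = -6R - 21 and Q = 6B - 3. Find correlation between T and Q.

correlation between T and Q = 0.35

Linear rescalings preserve |correlation|; the slopes -6 and 6 have opposite signs, so the correlation flips sign: correlation between T and Q = −correlation between R and B = 0.35.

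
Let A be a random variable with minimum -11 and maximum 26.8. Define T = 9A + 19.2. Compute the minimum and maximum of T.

min(T) = -79.8, max(T) = 260.4

a = 9 > 0, so min(T) = a·min(A)+b = 9·(-11) + 19.2 = -79.8 and max(T) = 9·26.8 + 19.2 = 260.4.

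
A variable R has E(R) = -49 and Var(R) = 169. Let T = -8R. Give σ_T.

σ_T = 104

T = -8R is linear with a = -8, b = 0.
σ_R = √169 = 13.
σ_T = |a|·σ_R = |-8|·13 = 104.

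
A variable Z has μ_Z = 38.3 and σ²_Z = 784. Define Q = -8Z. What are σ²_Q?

Q = -8Z is linear with a = -8, b = 0.
σ²_Q = a²·σ²_Z = (-8)²·784 = 50176.

σ²_Q = 50176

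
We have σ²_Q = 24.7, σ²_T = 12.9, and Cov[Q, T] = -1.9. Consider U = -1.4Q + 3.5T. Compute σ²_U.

σ²_U = a²·σ²_Q + b²·σ²_T + 2ab·Cov[Q, T] with a = -1.4, b = 3.5.
= (-1.4)²·24.7 + 3.5²·12.9 + 2·(-1.4)·3.5·(-1.9)
= 48.412 + 158.025 + 18.62 = 225.057.

σ²_U = 225.057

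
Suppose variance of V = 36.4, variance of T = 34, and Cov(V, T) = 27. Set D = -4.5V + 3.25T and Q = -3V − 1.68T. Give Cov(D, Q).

By bilinearity, Cov(D, Q) = ac·variance of V + bd·variance of T + (ad+bc)·Cov(V, T), with a=-4.5, b=3.25, c=-3, d=-1.68.
ac·variance of V = (-4.5)·(-3)·36.4 = 491.4
bd·variance of T = 3.25·(-1.68)·34 = -185.64
(ad+bc)·Cov(V, T) = (-2.19)·27 = -59.13
Cov(D, Q) = 491.4 + (-185.64) + (-59.13) = 246.63.

Cov(D, Q) = 246.63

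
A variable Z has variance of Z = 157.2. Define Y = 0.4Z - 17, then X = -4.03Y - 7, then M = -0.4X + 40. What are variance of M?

variance of Y = 0.4²·157.2 = 25.152.
variance of X = (-4.03)²·25.152 = 408.4911168.
variance of M = (-0.4)²·408.4911168 = 65.358578688.

variance of M = 65.358578688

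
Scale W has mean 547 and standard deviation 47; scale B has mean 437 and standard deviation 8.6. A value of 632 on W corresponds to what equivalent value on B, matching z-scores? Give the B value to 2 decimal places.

z = (632 − 547)/47 ≈ 1.8085.
B = 437 + z·8.6 = 437 + (632 − 547)·8.6/47 ≈ 452.55.

B = 452.55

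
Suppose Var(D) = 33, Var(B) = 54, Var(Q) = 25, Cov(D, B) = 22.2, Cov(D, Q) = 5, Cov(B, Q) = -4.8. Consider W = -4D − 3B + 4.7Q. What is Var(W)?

Var(W) = 2046.41

Var(W) = a²·Var(D) + b²·Var(B) + c²·Var(Q) + 2ab·Cov(D, B) + 2ac·Cov(D, Q) + 2bc·Cov(B, Q), with a = -4, b = -3, c = 4.7.
= 528 + 486 + 552.25 + 532.8 + (-188) + 135.36
= 2046.41.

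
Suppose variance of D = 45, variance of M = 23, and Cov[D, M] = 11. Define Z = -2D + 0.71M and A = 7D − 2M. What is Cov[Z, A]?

Cov[Z, A] = -563.99

By bilinearity, Cov[Z, A] = ac·variance of D + bd·variance of M + (ad+bc)·Cov[D, M], with a=-2, b=0.71, c=7, d=-2.
ac·variance of D = (-2)·7·45 = -630
bd·variance of M = 0.71·(-2)·23 = -32.66
(ad+bc)·Cov[D, M] = (8.97)·11 = 98.67
Cov[Z, A] = -630 + (-32.66) + 98.67 = -563.99.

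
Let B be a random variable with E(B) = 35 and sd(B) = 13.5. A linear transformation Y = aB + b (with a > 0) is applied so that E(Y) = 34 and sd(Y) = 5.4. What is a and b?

sd(Y) = a·sd(B) (a > 0), so a = 5.4/13.5 = 0.4.
E(Y) = a·E(B) + b, so b = 34 − 0.4·35 = 20.

a = 0.4, b = 20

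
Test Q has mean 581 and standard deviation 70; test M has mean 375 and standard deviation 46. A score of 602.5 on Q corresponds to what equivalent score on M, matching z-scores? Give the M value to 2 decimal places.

z = (602.5 − 581)/70 ≈ 0.3071.
M = 375 + z·46 = 375 + (602.5 − 581)·46/70 ≈ 389.13.

M = 389.13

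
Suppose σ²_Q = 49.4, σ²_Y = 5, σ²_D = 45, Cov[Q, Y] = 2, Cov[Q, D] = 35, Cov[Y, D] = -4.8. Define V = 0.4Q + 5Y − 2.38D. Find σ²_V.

σ²_V = 443.402

σ²_V = a²·σ²_Q + b²·σ²_Y + c²·σ²_D + 2ab·Cov[Q, Y] + 2ac·Cov[Q, D] + 2bc·Cov[Y, D], with a = 0.4, b = 5, c = -2.38.
= 7.904 + 125 + 254.898 + 8 + (-66.64) + 114.24
= 443.402.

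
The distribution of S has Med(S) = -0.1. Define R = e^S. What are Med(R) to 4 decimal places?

Med(R) = 0.9048

e^S is monotone on this domain, so Med(R) = exp(-0.1) ≈ 0.9048.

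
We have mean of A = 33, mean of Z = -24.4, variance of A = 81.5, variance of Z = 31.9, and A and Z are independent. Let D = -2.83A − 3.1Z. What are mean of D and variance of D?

mean of D = (-2.83)·mean of A + (-3.1)·mean of Z = (-2.83)·33 + (-3.1)·(-24.4) = -17.75.
variance of D = a²·variance of A + b²·variance of Z + 2ab·Cov[A, Z] with a = -2.83, b = -3.1.
Independence gives Cov[A, Z] = 0.
= (-2.83)²·81.5 + (-3.1)²·31.9 + 2·(-2.83)·(-3.1)·0
= 652.72535 + 306.559 + 0 = 959.28435.

mean of D = -17.75, variance of D = 959.28435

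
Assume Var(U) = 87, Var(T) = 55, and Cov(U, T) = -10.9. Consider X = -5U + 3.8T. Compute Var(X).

Var(X) = 3383.4

Var(X) = a²·Var(U) + b²·Var(T) + 2ab·Cov(U, T) with a = -5, b = 3.8.
= (-5)²·87 + 3.8²·55 + 2·(-5)·3.8·(-10.9)
= 2175 + 794.2 + 414.2 = 3383.4.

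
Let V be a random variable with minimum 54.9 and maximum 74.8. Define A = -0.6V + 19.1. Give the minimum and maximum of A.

min(A) = -25.78, max(A) = -13.84

a = -0.6 < 0, so order reverses: min(A) = a·max(V)+b = (-0.6)·74.8 + 19.1 = -25.78; max(A) = a·min(V)+b = (-0.6)·54.9 + 19.1 = -13.84.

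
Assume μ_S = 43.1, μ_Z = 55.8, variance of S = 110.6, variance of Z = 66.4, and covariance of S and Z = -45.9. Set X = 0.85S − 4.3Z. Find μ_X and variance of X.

μ_X = -203.305, variance of X = 1643.1735

μ_X = 0.85·μ_S + (-4.3)·μ_Z = 0.85·43.1 + (-4.3)·55.8 = -203.305.
variance of X = a²·variance of S + b²·variance of Z + 2ab·covariance of S and Z with a = 0.85, b = -4.3.
= 0.85²·110.6 + (-4.3)²·66.4 + 2·0.85·(-4.3)·(-45.9)
= 79.9085 + 1227.736 + 335.529 = 1643.1735.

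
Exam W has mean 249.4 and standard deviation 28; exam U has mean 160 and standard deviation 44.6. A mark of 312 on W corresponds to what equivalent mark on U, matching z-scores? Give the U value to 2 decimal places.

z = (312 − 249.4)/28 ≈ 2.2357.
U = 160 + z·44.6 = 160 + (312 − 249.4)·44.6/28 ≈ 259.71.

U = 259.71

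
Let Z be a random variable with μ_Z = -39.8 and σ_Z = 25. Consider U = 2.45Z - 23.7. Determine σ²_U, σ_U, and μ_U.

U = 2.45Z - 23.7 is linear with a = 2.45, b = -23.7.
σ²_Z = 25² = 625.
σ²_U = a²·σ²_Z = 2.45²·625 = 3751.5625 (the additive constant -23.7 does not affect variance).
σ_U = |a|·σ_Z = |2.45|·25 = 61.25.
μ_U = a·μ_Z + b = 2.45·(-39.8) + (-23.7) = -121.21.

σ²_U = 3751.5625, σ_U = 61.25, μ_U = -121.21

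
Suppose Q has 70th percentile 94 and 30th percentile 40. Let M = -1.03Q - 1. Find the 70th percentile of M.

70th percentile of M = -42.2

Since a = -1.03 < 0 the transformation is decreasing, reversing order: the 70th percentile of M corresponds to the 30th percentile of Q.
So P_{70}(M) = a·P_{30}(Q) + b = (-1.03)·40 + (-1) = -42.2.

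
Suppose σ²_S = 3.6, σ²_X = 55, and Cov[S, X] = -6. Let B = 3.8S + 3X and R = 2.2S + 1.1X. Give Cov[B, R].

By bilinearity, Cov[B, R] = ac·σ²_S + bd·σ²_X + (ad+bc)·Cov[S, X], with a=3.8, b=3, c=2.2, d=1.1.
ac·σ²_S = 3.8·2.2·3.6 = 30.096
bd·σ²_X = 3·1.1·55 = 181.5
(ad+bc)·Cov[S, X] = (10.78)·(-6) = -64.68
Cov[B, R] = 30.096 + 181.5 + (-64.68) = 146.916.

Cov[B, R] = 146.916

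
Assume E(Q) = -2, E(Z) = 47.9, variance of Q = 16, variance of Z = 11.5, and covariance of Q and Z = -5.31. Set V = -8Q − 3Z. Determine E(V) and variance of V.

E(V) = -127.7, variance of V = 872.62

E(V) = (-8)·E(Q) + (-3)·E(Z) = (-8)·(-2) + (-3)·47.9 = -127.7.
variance of V = a²·variance of Q + b²·variance of Z + 2ab·covariance of Q and Z with a = -8, b = -3.
= (-8)²·16 + (-3)²·11.5 + 2·(-8)·(-3)·(-5.31)
= 1024 + 103.5 + (-254.88) = 872.62.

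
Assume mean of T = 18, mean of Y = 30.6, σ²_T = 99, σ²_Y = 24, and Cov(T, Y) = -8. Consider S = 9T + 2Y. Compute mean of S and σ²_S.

mean of S = 9·mean of T + 2·mean of Y = 9·18 + 2·30.6 = 223.2.
σ²_S = a²·σ²_T + b²·σ²_Y + 2ab·Cov(T, Y) with a = 9, b = 2.
= 9²·99 + 2²·24 + 2·9·2·(-8)
= 8019 + 96 + (-288) = 7827.

mean of S = 223.2, σ²_S = 7827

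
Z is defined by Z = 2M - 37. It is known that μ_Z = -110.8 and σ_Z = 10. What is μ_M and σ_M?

From Z = 2M - 37: μ_Z = a·μ_M + b, so μ_M = (μ_Z − b)/a = (-110.8 − (-37))/2 = -36.9.
σ_Z = |a|·σ_M, so σ_M = 10/|2| = 5.

μ_M = -36.9, σ_M = 5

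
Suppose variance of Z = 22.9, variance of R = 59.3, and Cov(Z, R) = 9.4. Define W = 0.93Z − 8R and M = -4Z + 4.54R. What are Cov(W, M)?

Cov(W, M) = -1898.47532

By bilinearity, Cov(W, M) = ac·variance of Z + bd·variance of R + (ad+bc)·Cov(Z, R), with a=0.93, b=-8, c=-4, d=4.54.
ac·variance of Z = 0.93·(-4)·22.9 = -85.188
bd·variance of R = (-8)·4.54·59.3 = -2153.776
(ad+bc)·Cov(Z, R) = (36.2222)·9.4 = 340.48868
Cov(W, M) = -85.188 + (-2153.776) + 340.48868 = -1898.47532.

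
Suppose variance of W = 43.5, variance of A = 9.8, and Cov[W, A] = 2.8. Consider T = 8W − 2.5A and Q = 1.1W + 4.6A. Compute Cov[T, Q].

By bilinearity, Cov[T, Q] = ac·variance of W + bd·variance of A + (ad+bc)·Cov[W, A], with a=8, b=-2.5, c=1.1, d=4.6.
ac·variance of W = 8·1.1·43.5 = 382.8
bd·variance of A = (-2.5)·4.6·9.8 = -112.7
(ad+bc)·Cov[W, A] = (34.05)·2.8 = 95.34
Cov[T, Q] = 382.8 + (-112.7) + 95.34 = 365.44.

Cov[T, Q] = 365.44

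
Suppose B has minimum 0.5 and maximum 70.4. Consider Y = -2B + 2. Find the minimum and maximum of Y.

a = -2 < 0, so order reverses: min(Y) = a·max(B)+b = (-2)·70.4 + 2 = -138.8; max(Y) = a·min(B)+b = (-2)·0.5 + 2 = 1.

min(Y) = -138.8, max(Y) = 1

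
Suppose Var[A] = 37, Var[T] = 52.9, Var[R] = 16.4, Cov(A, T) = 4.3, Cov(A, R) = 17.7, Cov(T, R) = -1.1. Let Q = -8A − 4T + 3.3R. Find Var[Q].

Var[Q] = a²·Var[A] + b²·Var[T] + c²·Var[R] + 2ab·Cov(A, T) + 2ac·Cov(A, R) + 2bc·Cov(T, R), with a = -8, b = -4, c = 3.3.
= 2368 + 846.4 + 178.596 + 275.2 + (-934.56) + 29.04
= 2762.676.

Var[Q] = 2762.676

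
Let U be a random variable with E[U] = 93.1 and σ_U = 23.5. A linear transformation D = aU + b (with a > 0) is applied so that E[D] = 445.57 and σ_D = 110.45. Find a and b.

a = 4.7, b = 8

σ_D = a·σ_U (a > 0), so a = 110.45/23.5 = 4.7.
E[D] = a·E[U] + b, so b = 445.57 − 4.7·93.1 = 8.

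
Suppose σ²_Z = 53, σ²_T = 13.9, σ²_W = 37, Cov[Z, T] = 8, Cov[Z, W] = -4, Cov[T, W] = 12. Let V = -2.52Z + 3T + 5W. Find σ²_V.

σ²_V = 1726.5112

σ²_V = a²·σ²_Z + b²·σ²_T + c²·σ²_W + 2ab·Cov[Z, T] + 2ac·Cov[Z, W] + 2bc·Cov[T, W], with a = -2.52, b = 3, c = 5.
= 336.5712 + 125.1 + 925 + (-120.96) + 100.8 + 360
= 1726.5112.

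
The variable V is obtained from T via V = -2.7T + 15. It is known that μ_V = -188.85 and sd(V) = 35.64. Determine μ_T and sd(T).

μ_T = 75.5, sd(T) = 13.2

From V = -2.7T + 15: μ_V = a·μ_T + b, so μ_T = (μ_V − b)/a = (-188.85 − 15)/(-2.7) = 75.5.
sd(V) = |a|·sd(T), so sd(T) = 35.64/|-2.7| = 13.2.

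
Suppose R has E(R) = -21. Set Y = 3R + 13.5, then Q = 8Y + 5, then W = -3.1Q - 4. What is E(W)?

E(Y) = 3·(-21) + 13.5 = -49.5.
E(Q) = 8·(-49.5) + 5 = -391.
E(W) = (-3.1)·(-391) + (-4) = 1208.1.

E(W) = 1208.1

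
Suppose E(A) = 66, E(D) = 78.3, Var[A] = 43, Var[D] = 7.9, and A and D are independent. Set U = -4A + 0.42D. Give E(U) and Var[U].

E(U) = (-4)·E(A) + 0.42·E(D) = (-4)·66 + 0.42·78.3 = -231.114.
Var[U] = a²·Var[A] + b²·Var[D] + 2ab·Cov(A, D) with a = -4, b = 0.42.
Independence gives Cov(A, D) = 0.
= (-4)²·43 + 0.42²·7.9 + 2·(-4)·0.42·0
= 688 + 1.39356 + 0 = 689.39356.

E(U) = -231.114, Var[U] = 689.39356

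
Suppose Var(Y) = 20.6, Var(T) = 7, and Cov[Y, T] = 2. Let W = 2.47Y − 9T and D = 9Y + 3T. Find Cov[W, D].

Cov[W, D] = 121.758

By bilinearity, Cov[W, D] = ac·Var(Y) + bd·Var(T) + (ad+bc)·Cov[Y, T], with a=2.47, b=-9, c=9, d=3.
ac·Var(Y) = 2.47·9·20.6 = 457.938
bd·Var(T) = (-9)·3·7 = -189
(ad+bc)·Cov[Y, T] = (-73.59)·2 = -147.18
Cov[W, D] = 457.938 + (-189) + (-147.18) = 121.758.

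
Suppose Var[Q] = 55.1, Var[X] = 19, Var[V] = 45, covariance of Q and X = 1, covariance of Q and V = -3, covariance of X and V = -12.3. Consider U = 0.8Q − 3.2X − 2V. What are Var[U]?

Var[U] = 256.864

Var[U] = a²·Var[Q] + b²·Var[X] + c²·Var[V] + 2ab·covariance of Q and X + 2ac·covariance of Q and V + 2bc·covariance of X and V, with a = 0.8, b = -3.2, c = -2.
= 35.264 + 194.56 + 180 + (-5.12) + 9.6 + (-157.44)
= 256.864.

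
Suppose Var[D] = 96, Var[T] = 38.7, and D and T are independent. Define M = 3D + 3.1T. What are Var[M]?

Var[M] = a²·Var[D] + b²·Var[T] + 2ab·covariance of D and T with a = 3, b = 3.1.
Independence gives covariance of D and T = 0.
= 3²·96 + 3.1²·38.7 + 2·3·3.1·0
= 864 + 371.907 + 0 = 1235.907.

Var[M] = 1235.907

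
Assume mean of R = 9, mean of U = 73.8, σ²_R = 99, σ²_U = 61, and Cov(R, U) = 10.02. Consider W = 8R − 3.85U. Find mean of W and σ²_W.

mean of W = -212.13, σ²_W = 6622.9405

mean of W = 8·mean of R + (-3.85)·mean of U = 8·9 + (-3.85)·73.8 = -212.13.
σ²_W = a²·σ²_R + b²·σ²_U + 2ab·Cov(R, U) with a = 8, b = -3.85.
= 8²·99 + (-3.85)²·61 + 2·8·(-3.85)·10.02
= 6336 + 904.1725 + (-617.232) = 6622.9405.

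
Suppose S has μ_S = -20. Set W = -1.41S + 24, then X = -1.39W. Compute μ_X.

μ_X = -72.558

μ_W = (-1.41)·(-20) + 24 = 52.2.
μ_X = (-1.39)·52.2 = -72.558.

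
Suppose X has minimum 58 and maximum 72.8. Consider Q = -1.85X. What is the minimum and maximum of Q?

min(Q) = -134.68, max(Q) = -107.3

a = -1.85 < 0, so order reverses: min(Q) = a·max(X)+b = (-1.85)·72.8 = -134.68; max(Q) = a·min(X)+b = (-1.85)·58 = -107.3.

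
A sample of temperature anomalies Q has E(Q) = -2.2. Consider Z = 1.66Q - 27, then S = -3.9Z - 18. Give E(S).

E(S) = 101.5428

E(Z) = 1.66·(-2.2) + (-27) = -30.652.
E(S) = (-3.9)·(-30.652) + (-18) = 101.5428.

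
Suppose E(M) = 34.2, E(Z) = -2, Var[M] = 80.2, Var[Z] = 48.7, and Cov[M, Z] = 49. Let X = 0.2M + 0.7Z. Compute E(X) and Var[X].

E(X) = 5.44, Var[X] = 40.791

E(X) = 0.2·E(M) + 0.7·E(Z) = 0.2·34.2 + 0.7·(-2) = 5.44.
Var[X] = a²·Var[M] + b²·Var[Z] + 2ab·Cov[M, Z] with a = 0.2, b = 0.7.
= 0.2²·80.2 + 0.7²·48.7 + 2·0.2·0.7·49
= 3.208 + 23.863 + 13.72 = 40.791.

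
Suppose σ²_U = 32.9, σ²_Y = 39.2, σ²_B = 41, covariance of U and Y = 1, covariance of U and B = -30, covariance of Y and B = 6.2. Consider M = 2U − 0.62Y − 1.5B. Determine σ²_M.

σ²_M = a²·σ²_U + b²·σ²_Y + c²·σ²_B + 2ab·covariance of U and Y + 2ac·covariance of U and B + 2bc·covariance of Y and B, with a = 2, b = -0.62, c = -1.5.
= 131.6 + 15.06848 + 92.25 + (-2.48) + 180 + 11.532
= 427.97048.

σ²_M = 427.97048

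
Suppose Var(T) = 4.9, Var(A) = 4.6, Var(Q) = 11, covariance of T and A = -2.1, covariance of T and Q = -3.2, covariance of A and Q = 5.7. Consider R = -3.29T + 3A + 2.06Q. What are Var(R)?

Var(R) = 296.39905

Var(R) = a²·Var(T) + b²·Var(A) + c²·Var(Q) + 2ab·covariance of T and A + 2ac·covariance of T and Q + 2bc·covariance of A and Q, with a = -3.29, b = 3, c = 2.06.
= 53.03809 + 41.4 + 46.6796 + 41.454 + 43.37536 + 70.452
= 296.39905.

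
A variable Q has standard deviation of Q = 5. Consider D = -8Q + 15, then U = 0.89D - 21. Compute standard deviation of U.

standard deviation of U = 35.6

standard deviation of D = |-8|·5 = 40.
standard deviation of U = |0.89|·40 = 35.6.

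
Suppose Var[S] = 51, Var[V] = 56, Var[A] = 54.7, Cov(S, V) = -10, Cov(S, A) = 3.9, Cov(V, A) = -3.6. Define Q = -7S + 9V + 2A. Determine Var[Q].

Var[Q] = a²·Var[S] + b²·Var[V] + c²·Var[A] + 2ab·Cov(S, V) + 2ac·Cov(S, A) + 2bc·Cov(V, A), with a = -7, b = 9, c = 2.
= 2499 + 4536 + 218.8 + 1260 + (-109.2) + (-129.6)
= 8275.

Var[Q] = 8275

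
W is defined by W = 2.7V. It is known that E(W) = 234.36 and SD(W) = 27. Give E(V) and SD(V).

E(V) = 86.8, SD(V) = 10

From W = 2.7V: E(W) = a·E(V) + b, so E(V) = (E(W) − b)/a = (234.36 − 0)/2.7 = 86.8.
SD(W) = |a|·SD(V), so SD(V) = 27/|2.7| = 10.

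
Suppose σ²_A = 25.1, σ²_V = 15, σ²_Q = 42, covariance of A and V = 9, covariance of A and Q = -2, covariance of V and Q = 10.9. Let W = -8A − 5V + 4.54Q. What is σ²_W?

σ²_W = a²·σ²_A + b²·σ²_V + c²·σ²_Q + 2ab·covariance of A and V + 2ac·covariance of A and Q + 2bc·covariance of V and Q, with a = -8, b = -5, c = 4.54.
= 1606.4 + 375 + 865.6872 + 720 + 145.28 + (-494.86)
= 3217.5072.

σ²_W = 3217.5072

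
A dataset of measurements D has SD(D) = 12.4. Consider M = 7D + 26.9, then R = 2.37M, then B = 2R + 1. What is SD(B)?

SD(M) = |7|·12.4 = 86.8.
SD(R) = |2.37|·86.8 = 205.716.
SD(B) = |2|·205.716 = 411.432.

SD(B) = 411.432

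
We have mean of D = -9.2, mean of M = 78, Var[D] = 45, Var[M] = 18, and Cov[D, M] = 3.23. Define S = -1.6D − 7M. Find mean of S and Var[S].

mean of S = (-1.6)·mean of D + (-7)·mean of M = (-1.6)·(-9.2) + (-7)·78 = -531.28.
Var[S] = a²·Var[D] + b²·Var[M] + 2ab·Cov[D, M] with a = -1.6, b = -7.
= (-1.6)²·45 + (-7)²·18 + 2·(-1.6)·(-7)·3.23
= 115.2 + 882 + 72.352 = 1069.552.

mean of S = -531.28, Var[S] = 1069.552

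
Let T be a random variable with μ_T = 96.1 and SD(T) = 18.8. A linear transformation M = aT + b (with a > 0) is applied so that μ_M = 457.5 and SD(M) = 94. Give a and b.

SD(M) = a·SD(T) (a > 0), so a = 94/18.8 = 5.
μ_M = a·μ_T + b, so b = 457.5 − 5·96.1 = -23.

a = 5, b = -23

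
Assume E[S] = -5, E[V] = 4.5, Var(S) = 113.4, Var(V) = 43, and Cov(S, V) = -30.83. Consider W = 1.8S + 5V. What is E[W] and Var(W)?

E[W] = 1.8·E[S] + 5·E[V] = 1.8·(-5) + 5·4.5 = 13.5.
Var(W) = a²·Var(S) + b²·Var(V) + 2ab·Cov(S, V) with a = 1.8, b = 5.
= 1.8²·113.4 + 5²·43 + 2·1.8·5·(-30.83)
= 367.416 + 1075 + (-554.94) = 887.476.

E[W] = 13.5, Var(W) = 887.476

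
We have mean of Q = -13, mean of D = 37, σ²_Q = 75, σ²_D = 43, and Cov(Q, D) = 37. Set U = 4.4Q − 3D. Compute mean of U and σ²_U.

mean of U = -168.2, σ²_U = 862.2

mean of U = 4.4·mean of Q + (-3)·mean of D = 4.4·(-13) + (-3)·37 = -168.2.
σ²_U = a²·σ²_Q + b²·σ²_D + 2ab·Cov(Q, D) with a = 4.4, b = -3.
= 4.4²·75 + (-3)²·43 + 2·4.4·(-3)·37
= 1452 + 387 + (-976.8) = 862.2.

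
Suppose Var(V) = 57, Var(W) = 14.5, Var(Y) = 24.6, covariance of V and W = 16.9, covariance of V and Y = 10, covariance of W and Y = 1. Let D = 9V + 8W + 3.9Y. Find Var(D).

Var(D) = a²·Var(V) + b²·Var(W) + c²·Var(Y) + 2ab·covariance of V and W + 2ac·covariance of V and Y + 2bc·covariance of W and Y, with a = 9, b = 8, c = 3.9.
= 4617 + 928 + 374.166 + 2433.6 + 702 + 62.4
= 9117.166.

Var(D) = 9117.166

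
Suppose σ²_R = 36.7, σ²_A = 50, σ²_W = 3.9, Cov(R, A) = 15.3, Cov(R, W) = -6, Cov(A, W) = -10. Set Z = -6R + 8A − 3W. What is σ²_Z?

σ²_Z = a²·σ²_R + b²·σ²_A + c²·σ²_W + 2ab·Cov(R, A) + 2ac·Cov(R, W) + 2bc·Cov(A, W), with a = -6, b = 8, c = -3.
= 1321.2 + 3200 + 35.1 + (-1468.8) + (-216) + 480
= 3351.5.

σ²_Z = 3351.5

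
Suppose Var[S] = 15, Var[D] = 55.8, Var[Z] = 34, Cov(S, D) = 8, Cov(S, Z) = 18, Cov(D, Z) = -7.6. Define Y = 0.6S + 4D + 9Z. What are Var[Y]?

Var[Y] = a²·Var[S] + b²·Var[D] + c²·Var[Z] + 2ab·Cov(S, D) + 2ac·Cov(S, Z) + 2bc·Cov(D, Z), with a = 0.6, b = 4, c = 9.
= 5.4 + 892.8 + 2754 + 38.4 + 194.4 + (-547.2)
= 3337.8.

Var[Y] = 3337.8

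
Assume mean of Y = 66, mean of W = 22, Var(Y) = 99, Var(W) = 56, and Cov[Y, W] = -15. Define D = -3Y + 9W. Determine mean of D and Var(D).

mean of D = 0, Var(D) = 6237

mean of D = (-3)·mean of Y + 9·mean of W = (-3)·66 + 9·22 = 0.
Var(D) = a²·Var(Y) + b²·Var(W) + 2ab·Cov[Y, W] with a = -3, b = 9.
= (-3)²·99 + 9²·56 + 2·(-3)·9·(-15)
= 891 + 4536 + 810 = 6237.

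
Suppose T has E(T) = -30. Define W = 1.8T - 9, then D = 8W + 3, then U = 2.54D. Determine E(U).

E(U) = -1272.54

E(W) = 1.8·(-30) + (-9) = -63.
E(D) = 8·(-63) + 3 = -501.
E(U) = 2.54·(-501) = -1272.54.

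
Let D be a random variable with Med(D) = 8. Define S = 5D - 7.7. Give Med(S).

A linear map preserves order up to sign, so Med(S) = a·Med(D) + b = 5·8 + (-7.7) = 32.3.

Med(S) = 32.3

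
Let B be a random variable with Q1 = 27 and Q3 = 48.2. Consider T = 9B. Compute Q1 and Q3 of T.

Q1(T) = 243, Q3(T) = 433.8

a = 9 > 0: Q1(T) = a·Q1(B)+b = 243, Q3(T) = a·Q3(B)+b = 433.8.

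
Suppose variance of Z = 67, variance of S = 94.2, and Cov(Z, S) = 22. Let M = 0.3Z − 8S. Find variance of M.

variance of M = 5929.23

variance of M = a²·variance of Z + b²·variance of S + 2ab·Cov(Z, S) with a = 0.3, b = -8.
= 0.3²·67 + (-8)²·94.2 + 2·0.3·(-8)·22
= 6.03 + 6028.8 + (-105.6) = 5929.23.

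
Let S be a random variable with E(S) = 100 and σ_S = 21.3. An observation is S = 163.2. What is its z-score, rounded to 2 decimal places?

z = (S − E(S)) / σ_S = (163.2 − 100) / 21.3 ≈ 2.97.

z = 2.97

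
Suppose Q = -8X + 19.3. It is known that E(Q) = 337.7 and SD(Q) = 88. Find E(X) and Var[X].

E(X) = -39.8, Var[X] = 121

From Q = -8X + 19.3: E(Q) = a·E(X) + b, so E(X) = (E(Q) − b)/a = (337.7 − 19.3)/(-8) = -39.8.
Var[Q] = 88² = 7744.
Var[Q] = a²·Var[X], so Var[X] = 7744/(-8)² = 121.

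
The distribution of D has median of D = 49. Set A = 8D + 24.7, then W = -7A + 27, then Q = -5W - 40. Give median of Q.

median of A = 8·49 + 24.7 = 416.7.
median of W = (-7)·416.7 + 27 = -2889.9.
median of Q = (-5)·(-2889.9) + (-40) = 14409.5.

median of Q = 14409.5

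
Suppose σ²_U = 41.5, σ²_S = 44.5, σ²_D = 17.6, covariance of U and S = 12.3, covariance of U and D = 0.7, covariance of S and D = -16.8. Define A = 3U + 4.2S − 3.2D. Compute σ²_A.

σ²_A = 2086.808

σ²_A = a²·σ²_U + b²·σ²_S + c²·σ²_D + 2ab·covariance of U and S + 2ac·covariance of U and D + 2bc·covariance of S and D, with a = 3, b = 4.2, c = -3.2.
= 373.5 + 784.98 + 180.224 + 309.96 + (-13.44) + 451.584
= 2086.808.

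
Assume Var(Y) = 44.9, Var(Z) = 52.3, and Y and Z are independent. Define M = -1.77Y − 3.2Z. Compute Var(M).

Var(M) = 676.21921

Var(M) = a²·Var(Y) + b²·Var(Z) + 2ab·covariance of Y and Z with a = -1.77, b = -3.2.
Independence gives covariance of Y and Z = 0.
= (-1.77)²·44.9 + (-3.2)²·52.3 + 2·(-1.77)·(-3.2)·0
= 140.66721 + 535.552 + 0 = 676.21921.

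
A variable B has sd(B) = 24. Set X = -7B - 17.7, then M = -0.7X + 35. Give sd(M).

sd(M) = 117.6

sd(X) = |-7|·24 = 168.
sd(M) = |-0.7|·168 = 117.6.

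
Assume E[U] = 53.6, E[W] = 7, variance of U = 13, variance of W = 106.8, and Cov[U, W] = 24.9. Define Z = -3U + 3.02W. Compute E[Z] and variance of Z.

E[Z] = (-3)·E[U] + 3.02·E[W] = (-3)·53.6 + 3.02·7 = -139.66.
variance of Z = a²·variance of U + b²·variance of W + 2ab·Cov[U, W] with a = -3, b = 3.02.
= (-3)²·13 + 3.02²·106.8 + 2·(-3)·3.02·24.9
= 117 + 974.05872 + (-451.188) = 639.87072.

E[Z] = -139.66, variance of Z = 639.87072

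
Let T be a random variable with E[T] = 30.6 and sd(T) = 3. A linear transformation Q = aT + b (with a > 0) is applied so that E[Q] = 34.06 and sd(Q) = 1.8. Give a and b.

a = 0.6, b = 15.7

sd(Q) = a·sd(T) (a > 0), so a = 1.8/3 = 0.6.
E[Q] = a·E[T] + b, so b = 34.06 − 0.6·30.6 = 15.7.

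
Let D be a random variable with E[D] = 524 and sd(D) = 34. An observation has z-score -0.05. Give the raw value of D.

D = 522.3

D = E[D] + z·sd(D) = 524 + (-0.05)·34 = 522.3.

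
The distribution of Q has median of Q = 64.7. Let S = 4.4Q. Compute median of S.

A linear map preserves order up to sign, so median of S = a·median of Q + b = 4.4·64.7 = 284.68.

median of S = 284.68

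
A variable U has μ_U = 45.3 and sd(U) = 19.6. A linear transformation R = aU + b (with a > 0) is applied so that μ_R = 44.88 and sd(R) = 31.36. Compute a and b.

a = 1.6, b = -27.6

sd(R) = a·sd(U) (a > 0), so a = 31.36/19.6 = 1.6.
μ_R = a·μ_U + b, so b = 44.88 − 1.6·45.3 = -27.6.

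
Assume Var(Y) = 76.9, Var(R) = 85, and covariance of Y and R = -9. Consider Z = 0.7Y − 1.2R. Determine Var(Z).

Var(Z) = a²·Var(Y) + b²·Var(R) + 2ab·covariance of Y and R with a = 0.7, b = -1.2.
= 0.7²·76.9 + (-1.2)²·85 + 2·0.7·(-1.2)·(-9)
= 37.681 + 122.4 + 15.12 = 175.201.

Var(Z) = 175.201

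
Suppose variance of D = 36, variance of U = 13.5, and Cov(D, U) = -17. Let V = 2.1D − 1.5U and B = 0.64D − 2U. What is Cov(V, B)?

By bilinearity, Cov(V, B) = ac·variance of D + bd·variance of U + (ad+bc)·Cov(D, U), with a=2.1, b=-1.5, c=0.64, d=-2.
ac·variance of D = 2.1·0.64·36 = 48.384
bd·variance of U = (-1.5)·(-2)·13.5 = 40.5
(ad+bc)·Cov(D, U) = (-5.16)·(-17) = 87.72
Cov(V, B) = 48.384 + 40.5 + 87.72 = 176.604.

Cov(V, B) = 176.604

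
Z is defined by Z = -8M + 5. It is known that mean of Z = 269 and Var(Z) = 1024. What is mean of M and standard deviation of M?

From Z = -8M + 5: mean of Z = a·mean of M + b, so mean of M = (mean of Z − b)/a = (269 − 5)/(-8) = -33.
standard deviation of Z = √1024 = 32.
standard deviation of Z = |a|·standard deviation of M, so standard deviation of M = 32/|-8| = 4.

mean of M = -33, standard deviation of M = 4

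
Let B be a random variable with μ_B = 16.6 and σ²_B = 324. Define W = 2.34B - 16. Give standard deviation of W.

W = 2.34B - 16 is linear with a = 2.34, b = -16.
standard deviation of B = √324 = 18.
standard deviation of W = |a|·standard deviation of B = |2.34|·18 = 42.12.

standard deviation of W = 42.12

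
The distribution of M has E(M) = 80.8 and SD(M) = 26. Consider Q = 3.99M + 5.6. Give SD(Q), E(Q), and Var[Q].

SD(Q) = 103.74, E(Q) = 327.992, Var[Q] = 10761.9876

Q = 3.99M + 5.6 is linear with a = 3.99, b = 5.6.
SD(Q) = |a|·SD(M) = |3.99|·26 = 103.74.
E(Q) = a·E(M) + b = 3.99·80.8 + 5.6 = 327.992.
Var[M] = 26² = 676.
Var[Q] = a²·Var[M] = 3.99²·676 = 10761.9876 (the additive constant 5.6 does not affect variance).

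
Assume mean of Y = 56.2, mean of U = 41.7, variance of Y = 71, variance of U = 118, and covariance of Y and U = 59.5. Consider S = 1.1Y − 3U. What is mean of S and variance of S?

mean of S = -63.28, variance of S = 755.21

mean of S = 1.1·mean of Y + (-3)·mean of U = 1.1·56.2 + (-3)·41.7 = -63.28.
variance of S = a²·variance of Y + b²·variance of U + 2ab·covariance of Y and U with a = 1.1, b = -3.
= 1.1²·71 + (-3)²·118 + 2·1.1·(-3)·59.5
= 85.91 + 1062 + (-392.7) = 755.21.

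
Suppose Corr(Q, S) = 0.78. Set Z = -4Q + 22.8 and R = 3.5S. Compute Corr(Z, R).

Linear rescalings preserve |correlation|; the slopes -4 and 3.5 have opposite signs, so the correlation flips sign: Corr(Z, R) = −Corr(Q, S) = -0.78.

Corr(Z, R) = -0.78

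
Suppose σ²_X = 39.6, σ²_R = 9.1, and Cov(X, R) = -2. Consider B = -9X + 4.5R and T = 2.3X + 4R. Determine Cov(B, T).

By bilinearity, Cov(B, T) = ac·σ²_X + bd·σ²_R + (ad+bc)·Cov(X, R), with a=-9, b=4.5, c=2.3, d=4.
ac·σ²_X = (-9)·2.3·39.6 = -819.72
bd·σ²_R = 4.5·4·9.1 = 163.8
(ad+bc)·Cov(X, R) = (-25.65)·(-2) = 51.3
Cov(B, T) = -819.72 + 163.8 + 51.3 = -604.62.

Cov(B, T) = -604.62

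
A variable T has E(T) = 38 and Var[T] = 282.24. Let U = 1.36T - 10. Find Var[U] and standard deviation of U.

Var[U] = 522.031104, standard deviation of U = 22.848

U = 1.36T - 10 is linear with a = 1.36, b = -10.
Var[U] = a²·Var[T] = 1.36²·282.24 = 522.031104 (the additive constant -10 does not affect variance).
standard deviation of T = √282.24 = 16.8.
standard deviation of U = |a|·standard deviation of T = |1.36|·16.8 = 22.848.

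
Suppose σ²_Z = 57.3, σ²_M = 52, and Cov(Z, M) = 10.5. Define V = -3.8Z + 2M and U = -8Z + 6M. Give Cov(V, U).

By bilinearity, Cov(V, U) = ac·σ²_Z + bd·σ²_M + (ad+bc)·Cov(Z, M), with a=-3.8, b=2, c=-8, d=6.
ac·σ²_Z = (-3.8)·(-8)·57.3 = 1741.92
bd·σ²_M = 2·6·52 = 624
(ad+bc)·Cov(Z, M) = (-38.8)·10.5 = -407.4
Cov(V, U) = 1741.92 + 624 + (-407.4) = 1958.52.

Cov(V, U) = 1958.52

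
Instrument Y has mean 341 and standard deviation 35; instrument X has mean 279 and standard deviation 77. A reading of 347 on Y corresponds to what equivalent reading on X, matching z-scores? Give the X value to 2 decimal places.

z = (347 − 341)/35 ≈ 0.1714.
X = 279 + z·77 = 279 + (347 − 341)·77/35 = 292.20.

X = 292.20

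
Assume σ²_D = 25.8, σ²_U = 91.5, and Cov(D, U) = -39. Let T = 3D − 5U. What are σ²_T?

σ²_T = a²·σ²_D + b²·σ²_U + 2ab·Cov(D, U) with a = 3, b = -5.
= 3²·25.8 + (-5)²·91.5 + 2·3·(-5)·(-39)
= 232.2 + 2287.5 + 1170 = 3689.7.

σ²_T = 3689.7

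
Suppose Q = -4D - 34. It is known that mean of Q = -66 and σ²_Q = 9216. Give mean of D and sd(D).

mean of D = 8, sd(D) = 24

From Q = -4D - 34: mean of Q = a·mean of D + b, so mean of D = (mean of Q − b)/a = (-66 − (-34))/(-4) = 8.
sd(Q) = √9216 = 96.
sd(Q) = |a|·sd(D), so sd(D) = 96/|-4| = 24.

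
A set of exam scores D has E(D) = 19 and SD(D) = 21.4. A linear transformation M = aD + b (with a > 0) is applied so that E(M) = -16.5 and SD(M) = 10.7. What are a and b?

SD(M) = a·SD(D) (a > 0), so a = 10.7/21.4 = 0.5.
E(M) = a·E(D) + b, so b = -16.5 − 0.5·19 = -26.

a = 0.5, b = -26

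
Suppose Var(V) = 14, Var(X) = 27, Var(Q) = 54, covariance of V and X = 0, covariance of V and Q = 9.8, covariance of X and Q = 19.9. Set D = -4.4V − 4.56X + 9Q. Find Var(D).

Var(D) = a²·Var(V) + b²·Var(X) + c²·Var(Q) + 2ab·covariance of V and X + 2ac·covariance of V and Q + 2bc·covariance of X and Q, with a = -4.4, b = -4.56, c = 9.
= 271.04 + 561.4272 + 4374 + 0 + (-776.16) + (-1633.392)
= 2796.9152.

Var(D) = 2796.9152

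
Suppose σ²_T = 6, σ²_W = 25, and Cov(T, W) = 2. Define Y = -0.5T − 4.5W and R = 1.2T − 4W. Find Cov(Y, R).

By bilinearity, Cov(Y, R) = ac·σ²_T + bd·σ²_W + (ad+bc)·Cov(T, W), with a=-0.5, b=-4.5, c=1.2, d=-4.
ac·σ²_T = (-0.5)·1.2·6 = -3.6
bd·σ²_W = (-4.5)·(-4)·25 = 450
(ad+bc)·Cov(T, W) = (-3.4)·2 = -6.8
Cov(Y, R) = -3.6 + 450 + (-6.8) = 439.6.

Cov(Y, R) = 439.6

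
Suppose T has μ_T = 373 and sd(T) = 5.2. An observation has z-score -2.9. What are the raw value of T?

T = μ_T + z·sd(T) = 373 + (-2.9)·5.2 = 357.92.

T = 357.92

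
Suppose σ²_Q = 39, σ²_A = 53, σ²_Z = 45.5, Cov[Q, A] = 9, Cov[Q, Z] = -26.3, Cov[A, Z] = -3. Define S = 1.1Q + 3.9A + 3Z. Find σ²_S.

σ²_S = 1096.26

σ²_S = a²·σ²_Q + b²·σ²_A + c²·σ²_Z + 2ab·Cov[Q, A] + 2ac·Cov[Q, Z] + 2bc·Cov[A, Z], with a = 1.1, b = 3.9, c = 3.
= 47.19 + 806.13 + 409.5 + 77.22 + (-173.58) + (-70.2)
= 1096.26.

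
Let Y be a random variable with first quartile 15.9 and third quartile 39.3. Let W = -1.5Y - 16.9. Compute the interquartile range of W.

IQR(W) = 35.1

IQR of Y = Q3 − Q1 = 39.3 − 15.9 = 23.4.
Under W = aY + b, IQR(W) = |a|·IQR(Y) = |-1.5|·23.4 = 35.1 (shifts cancel; spread scales by |a|).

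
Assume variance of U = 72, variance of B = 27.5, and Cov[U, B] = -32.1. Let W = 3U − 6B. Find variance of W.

variance of W = a²·variance of U + b²·variance of B + 2ab·Cov[U, B] with a = 3, b = -6.
= 3²·72 + (-6)²·27.5 + 2·3·(-6)·(-32.1)
= 648 + 990 + 1155.6 = 2793.6.

variance of W = 2793.6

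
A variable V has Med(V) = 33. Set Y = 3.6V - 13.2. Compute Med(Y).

Med(Y) = 105.6

A linear map preserves order up to sign, so Med(Y) = a·Med(V) + b = 3.6·33 + (-13.2) = 105.6.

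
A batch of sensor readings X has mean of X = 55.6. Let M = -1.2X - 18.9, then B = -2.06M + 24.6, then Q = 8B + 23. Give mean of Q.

mean of Q = 1630.8176

mean of M = (-1.2)·55.6 + (-18.9) = -85.62.
mean of B = (-2.06)·(-85.62) + 24.6 = 200.9772.
mean of Q = 8·200.9772 + 23 = 1630.8176.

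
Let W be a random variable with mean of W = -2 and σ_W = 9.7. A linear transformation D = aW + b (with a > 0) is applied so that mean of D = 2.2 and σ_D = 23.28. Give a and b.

σ_D = a·σ_W (a > 0), so a = 23.28/9.7 = 2.4.
mean of D = a·mean of W + b, so b = 2.2 − 2.4·(-2) = 7.

a = 2.4, b = 7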